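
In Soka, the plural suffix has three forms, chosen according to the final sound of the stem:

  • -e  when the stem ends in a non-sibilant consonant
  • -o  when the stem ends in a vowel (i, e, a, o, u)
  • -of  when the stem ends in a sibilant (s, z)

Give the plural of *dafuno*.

The final sound of *dafuno* is /o/, which is a vowel, so the suffix is -o, giving *dafunoo*.

dafunoo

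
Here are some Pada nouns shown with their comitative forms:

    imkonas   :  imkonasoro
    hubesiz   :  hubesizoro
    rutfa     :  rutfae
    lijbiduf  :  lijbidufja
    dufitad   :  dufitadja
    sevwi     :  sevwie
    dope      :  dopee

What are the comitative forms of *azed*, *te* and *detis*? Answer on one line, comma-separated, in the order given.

The alternation tracks the final sound of the stem — -oro when the stem ends in a sibilant (*imkonas*, *hubesiz*); -ja when the stem ends in a non-sibilant consonant (*lijbiduf*, *dufitad*); -e when the stem ends in a vowel (*rutfa*, *sevwi*, *dope*).
*azed*: final sound = /d/, a non-sibilant consonant → -ja → *azedja*.
*te*: final sound = /e/, a vowel → -e → *tee*.
*detis*: final sound = /s/, a sibilant → -oro → *detisoro*.

azedja, tee, detisoro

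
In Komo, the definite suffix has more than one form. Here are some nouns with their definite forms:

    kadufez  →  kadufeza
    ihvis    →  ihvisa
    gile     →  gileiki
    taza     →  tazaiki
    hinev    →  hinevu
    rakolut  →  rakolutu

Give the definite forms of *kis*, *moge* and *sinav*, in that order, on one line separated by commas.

kisa, mogeiki, sinavu

Looking at the final sound of each stem: -a when the stem ends in a sibilant (*kadufez*, *ihvis*); -u when the stem ends in a non-sibilant consonant (*hinev*, *rakolut*); -iki when the stem ends in a vowel (*gile*, *taza*).
The final sound of *kis* is /s/, which is a sibilant, so the suffix is -a, giving *kisa*.
Since the final sound of *moge* is /e/ (a vowel), it takes -iki, giving *mogeiki*.
Since the final sound of *sinav* is /v/ (a non-sibilant consonant), it takes -u, giving *sinavu*.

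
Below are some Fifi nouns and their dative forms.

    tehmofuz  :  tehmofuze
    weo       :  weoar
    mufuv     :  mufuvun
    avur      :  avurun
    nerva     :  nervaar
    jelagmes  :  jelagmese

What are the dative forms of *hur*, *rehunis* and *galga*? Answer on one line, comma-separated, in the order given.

Looking at the final sound of each stem: -e when the stem ends in a sibilant (*tehmofuz*, *jelagmes*); -un when the stem ends in a non-sibilant consonant (*mufuv*, *avur*); -ar when the stem ends in a vowel (*weo*, *nerva*).
*hur* — final sound /r/ (a non-sibilant consonant) → -un → *hurun*.
*rehunis*: final sound = /s/, a sibilant → -e → *rehunise*.
Since the final sound of *galga* is /a/ (a vowel), it takes -ar, giving *galgaar*.

hurun, rehunise, galgaar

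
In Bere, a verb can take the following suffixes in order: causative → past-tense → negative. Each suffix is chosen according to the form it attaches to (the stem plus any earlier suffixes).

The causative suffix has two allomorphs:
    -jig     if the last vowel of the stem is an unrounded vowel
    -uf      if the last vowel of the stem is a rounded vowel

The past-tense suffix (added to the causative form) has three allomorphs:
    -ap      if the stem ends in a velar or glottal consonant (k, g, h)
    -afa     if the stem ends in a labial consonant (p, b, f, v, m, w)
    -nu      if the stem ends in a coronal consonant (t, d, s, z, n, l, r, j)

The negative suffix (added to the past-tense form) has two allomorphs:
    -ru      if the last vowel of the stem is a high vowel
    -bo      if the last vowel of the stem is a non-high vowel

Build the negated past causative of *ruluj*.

Since the last vowel of *ruluj* is /u/ (a rounded vowel), it takes -uf, giving *rulujuf*.
The causative form *rulujuf* — final consonant /f/ (labial) → -afa → *rulujufafa*.
Since the last vowel of the past-tense form *rulujufafa* is /a/ (a non-high vowel), it takes -bo, giving *rulujufafabo*.

rulujufafabo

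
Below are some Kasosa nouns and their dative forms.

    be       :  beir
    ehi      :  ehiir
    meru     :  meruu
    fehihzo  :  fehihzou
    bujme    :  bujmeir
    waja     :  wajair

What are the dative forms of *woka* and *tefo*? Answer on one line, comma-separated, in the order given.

wokair, tefou

Looking at the last vowel of each stem: -u when the last vowel of the stem is a rounded vowel (*meru*, *fehihzo*); -ir when the last vowel of the stem is an unrounded vowel (*be*, *ehi*, *bujme*, *waja*).
Since the last vowel of *woka* is /a/ (an unrounded vowel), it takes -ir, giving *wokair*.
*tefo* — last vowel /o/ (a rounded vowel) → -u → *tefou*.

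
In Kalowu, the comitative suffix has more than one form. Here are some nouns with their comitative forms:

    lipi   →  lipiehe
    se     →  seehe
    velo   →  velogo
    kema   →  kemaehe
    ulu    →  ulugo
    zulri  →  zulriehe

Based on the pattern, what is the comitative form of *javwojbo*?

javwojbogo

The suffix is conditioned by the last vowel: -go when the last vowel of the stem is a rounded vowel (*velo*, *ulu*); -ehe when the last vowel of the stem is an unrounded vowel (*lipi*, *se*, *kema*, *zulri*).
*javwojbo*: last vowel = /o/, a rounded vowel → -go → *javwojbogo*.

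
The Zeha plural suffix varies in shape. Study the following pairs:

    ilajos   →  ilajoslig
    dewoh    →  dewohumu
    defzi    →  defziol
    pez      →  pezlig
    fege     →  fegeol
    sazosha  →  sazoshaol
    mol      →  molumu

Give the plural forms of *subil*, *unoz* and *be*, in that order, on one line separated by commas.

The pattern is sibilance of the final sound: -lig when the stem ends in a sibilant (*ilajos*, *pez*); -umu when the stem ends in a non-sibilant consonant (*dewoh*, *mol*); -ol when the stem ends in a vowel (*defzi*, *fege*, *sazosha*).
Since the final sound of *subil* is /l/ (a non-sibilant consonant), it takes -umu, giving *subilumu*.
*unoz* — final sound /z/ (a sibilant) → -lig → *unozlig*.
*be*: final sound = /e/, a vowel → -ol → *beol*.

subilumu, unozlig, beol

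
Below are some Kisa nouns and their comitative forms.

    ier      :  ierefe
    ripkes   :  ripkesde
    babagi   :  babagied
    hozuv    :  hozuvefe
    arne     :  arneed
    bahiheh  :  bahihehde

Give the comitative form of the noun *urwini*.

The pattern is voicing of the final sound: -de when the stem ends in a voiceless consonant (*ripkes*, *bahiheh*); -efe when the stem ends in a voiced consonant (*ier*, *hozuv*); -ed when the stem ends in a vowel (*babagi*, *arne*).
The final sound of *urwini* is /i/, which is a vowel, so the suffix is -ed, giving *urwinied*.

urwinied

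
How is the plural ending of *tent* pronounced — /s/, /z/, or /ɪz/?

/s/

The stem *tent* ends in a voiceless non-sibilant consonant.
The plural suffix surfaces as /ɪz/ after sibilants, /s/ after other voiceless consonants, and /z/ after other voiced sounds.
So the plural -s on *tent* is pronounced /s/.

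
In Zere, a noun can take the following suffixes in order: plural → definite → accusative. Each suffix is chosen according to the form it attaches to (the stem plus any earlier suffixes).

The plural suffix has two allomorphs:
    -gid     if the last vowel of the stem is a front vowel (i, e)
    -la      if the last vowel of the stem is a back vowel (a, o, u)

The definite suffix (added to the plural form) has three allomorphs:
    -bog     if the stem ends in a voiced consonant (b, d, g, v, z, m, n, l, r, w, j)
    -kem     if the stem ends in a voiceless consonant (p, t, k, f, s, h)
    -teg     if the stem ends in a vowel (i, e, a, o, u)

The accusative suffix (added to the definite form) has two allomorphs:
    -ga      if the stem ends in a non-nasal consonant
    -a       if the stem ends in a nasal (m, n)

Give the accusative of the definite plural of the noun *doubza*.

The last vowel of *doubza* is /a/, which is a back vowel, so the plural suffix is -la, giving *doubzala*.
Since the final sound of the plural form *doubzala* is /a/ (a vowel), it takes -teg, giving *doubzalateg*.
The definite form *doubzalateg* — final consonant /g/ (non-nasal) → -ga → *doubzalategga*.

doubzalategga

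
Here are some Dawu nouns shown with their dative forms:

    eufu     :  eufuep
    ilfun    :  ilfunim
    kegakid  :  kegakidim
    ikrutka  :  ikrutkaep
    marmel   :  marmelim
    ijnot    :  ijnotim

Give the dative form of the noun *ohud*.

ohudim

The alternation tracks the final sound of the stem — -im when the stem ends in a consonant (*ilfun*, *kegakid*, *marmel*, *ijnot*); -ep when the stem ends in a vowel (*eufu*, *ikrutka*).
*ohud*: final sound = /d/, a consonant → -im → *ohudim*.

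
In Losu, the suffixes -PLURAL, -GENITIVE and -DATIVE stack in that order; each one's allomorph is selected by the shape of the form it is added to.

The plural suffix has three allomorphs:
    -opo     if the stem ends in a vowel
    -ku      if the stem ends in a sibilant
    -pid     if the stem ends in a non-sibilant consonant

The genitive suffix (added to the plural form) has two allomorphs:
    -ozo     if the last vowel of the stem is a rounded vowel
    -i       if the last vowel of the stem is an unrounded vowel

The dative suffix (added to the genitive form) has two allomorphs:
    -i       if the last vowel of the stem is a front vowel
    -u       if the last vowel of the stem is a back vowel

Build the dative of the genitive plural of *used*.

usedpidii

Since the final sound of *used* is /d/ (a non-sibilant consonant), it takes -pid, giving *usedpid*.
The plural form *usedpid* — last vowel /i/ (an unrounded vowel) → -i → *usedpidi*.
Since the last vowel of the genitive form *usedpidi* is /i/ (a front vowel), it takes -i, giving *usedpidii*.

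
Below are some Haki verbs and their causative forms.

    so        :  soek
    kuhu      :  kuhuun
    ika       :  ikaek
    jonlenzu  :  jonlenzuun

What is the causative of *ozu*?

Looking at the last vowel of each stem: -un when the last vowel of the stem is a high vowel (*kuhu*, *jonlenzu*); -ek when the last vowel of the stem is a non-high vowel (*so*, *ika*).
Since the last vowel of *ozu* is /u/ (a high vowel), it takes -un, giving *ozuun*.

ozuun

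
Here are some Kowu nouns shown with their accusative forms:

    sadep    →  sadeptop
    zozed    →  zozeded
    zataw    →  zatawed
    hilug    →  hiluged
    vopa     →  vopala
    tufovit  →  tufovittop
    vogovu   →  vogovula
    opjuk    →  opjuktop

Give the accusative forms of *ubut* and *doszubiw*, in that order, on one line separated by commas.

The suffix is conditioned by the final sound: -top when the stem ends in a voiceless consonant (*sadep*, *tufovit*, *opjuk*); -ed when the stem ends in a voiced consonant (*zozed*, *zataw*, *hilug*); -la when the stem ends in a vowel (*vopa*, *vogovu*).
The final sound of *ubut* is /t/, which is a voiceless consonant, so the suffix is -top, giving *ubuttop*.
The final sound of *doszubiw* is /w/, which is a voiced consonant, so the suffix is -ed, giving *doszubiwed*.

ubuttop, doszubiwed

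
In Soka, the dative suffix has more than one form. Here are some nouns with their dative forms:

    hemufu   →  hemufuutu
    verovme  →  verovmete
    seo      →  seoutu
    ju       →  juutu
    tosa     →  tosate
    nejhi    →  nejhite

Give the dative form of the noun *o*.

The pattern is rounding harmony: -utu when the last vowel of the stem is a rounded vowel (*hemufu*, *seo*, *ju*); -te when the last vowel of the stem is an unrounded vowel (*verovme*, *tosa*, *nejhi*).
The last vowel of *o* is /o/, which is a rounded vowel, so the suffix is -utu, giving *outu*.

outu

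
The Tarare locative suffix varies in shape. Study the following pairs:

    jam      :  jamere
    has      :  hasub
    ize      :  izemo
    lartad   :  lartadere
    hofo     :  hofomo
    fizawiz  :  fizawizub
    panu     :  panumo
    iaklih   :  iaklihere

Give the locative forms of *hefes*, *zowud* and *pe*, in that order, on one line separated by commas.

hefesub, zowudere, pemo

The suffix is conditioned by the final sound: -ub when the stem ends in a sibilant (*has*, *fizawiz*); -ere when the stem ends in a non-sibilant consonant (*jam*, *lartad*, *iaklih*); -mo when the stem ends in a vowel (*ize*, *hofo*, *panu*).
*hefes*: final sound = /s/, a sibilant → -ub → *hefesub*.
Since the final sound of *zowud* is /d/ (a non-sibilant consonant), it takes -ere, giving *zowudere*.
Since the final sound of *pe* is /e/ (a vowel), it takes -mo, giving *pemo*.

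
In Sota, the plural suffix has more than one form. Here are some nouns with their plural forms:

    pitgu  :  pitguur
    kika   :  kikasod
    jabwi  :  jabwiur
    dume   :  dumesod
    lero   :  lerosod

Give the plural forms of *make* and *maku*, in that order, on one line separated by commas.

makesod, makuur

The suffix is conditioned by the last vowel: -ur when the last vowel of the stem is a high vowel (*pitgu*, *jabwi*); -sod when the last vowel of the stem is a non-high vowel (*kika*, *dume*, *lero*).
The last vowel of *make* is /e/, which is a non-high vowel, so the suffix is -sod, giving *makesod*.
*maku*: last vowel = /u/, a high vowel → -ur → *makuur*.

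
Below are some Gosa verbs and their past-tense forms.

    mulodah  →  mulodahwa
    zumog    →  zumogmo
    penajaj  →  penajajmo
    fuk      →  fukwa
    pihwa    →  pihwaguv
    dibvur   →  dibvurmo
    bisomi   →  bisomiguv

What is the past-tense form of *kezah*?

The alternation tracks the final sound of the stem — -wa when the stem ends in a voiceless consonant (*mulodah*, *fuk*); -mo when the stem ends in a voiced consonant (*zumog*, *penajaj*, *dibvur*); -guv when the stem ends in a vowel (*pihwa*, *bisomi*).
Since the final sound of *kezah* is /h/ (a voiceless consonant), it takes -wa, giving *kezahwa*.

kezahwa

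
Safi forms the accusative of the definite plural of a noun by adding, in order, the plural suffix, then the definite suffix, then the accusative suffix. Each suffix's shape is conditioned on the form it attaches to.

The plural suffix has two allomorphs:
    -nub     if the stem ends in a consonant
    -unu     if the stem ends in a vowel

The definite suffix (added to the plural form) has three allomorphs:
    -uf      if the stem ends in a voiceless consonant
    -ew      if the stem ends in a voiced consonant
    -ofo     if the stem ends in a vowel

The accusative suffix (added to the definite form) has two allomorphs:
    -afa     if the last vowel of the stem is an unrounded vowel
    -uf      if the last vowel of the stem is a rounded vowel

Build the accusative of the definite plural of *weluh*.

weluhnubewafa

The final sound of *weluh* is /h/, which is a consonant, so the plural suffix is -nub, giving *weluhnub*.
Since the final sound of the plural form *weluhnub* is /b/ (a voiced consonant), it takes -ew, giving *weluhnubew*.
The definite form *weluhnubew*: last vowel = /e/, an unrounded vowel → -afa → *weluhnubewafa*.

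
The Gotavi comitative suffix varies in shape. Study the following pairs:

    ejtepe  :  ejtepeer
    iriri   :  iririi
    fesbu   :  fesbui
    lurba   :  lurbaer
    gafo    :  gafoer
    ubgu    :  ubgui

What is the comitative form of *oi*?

Looking at the last vowel of each stem: -i when the last vowel of the stem is a high vowel (*iriri*, *fesbu*, *ubgu*); -er when the last vowel of the stem is a non-high vowel (*ejtepe*, *lurba*, *gafo*).
*oi*: last vowel = /i/, a high vowel → -i → *oii*.

oii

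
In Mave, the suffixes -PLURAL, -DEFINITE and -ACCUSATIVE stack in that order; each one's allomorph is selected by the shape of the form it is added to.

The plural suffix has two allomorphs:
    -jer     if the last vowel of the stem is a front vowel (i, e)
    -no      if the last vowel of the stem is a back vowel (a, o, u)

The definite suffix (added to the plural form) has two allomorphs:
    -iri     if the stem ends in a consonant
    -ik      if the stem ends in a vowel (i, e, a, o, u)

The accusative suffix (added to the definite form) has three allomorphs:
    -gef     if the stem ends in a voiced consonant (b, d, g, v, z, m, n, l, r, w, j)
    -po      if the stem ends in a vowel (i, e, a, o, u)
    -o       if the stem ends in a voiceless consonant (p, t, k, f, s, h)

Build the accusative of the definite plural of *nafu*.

*nafu* — last vowel /u/ (a back vowel) → -no → *nafuno*.
The plural form *nafuno* — final sound /o/ (a vowel) → -ik → *nafunoik*.
The final sound of the definite form *nafunoik* is /k/, which is a voiceless consonant, so the accusative suffix is -o, giving *nafunoiko*.

nafunoiko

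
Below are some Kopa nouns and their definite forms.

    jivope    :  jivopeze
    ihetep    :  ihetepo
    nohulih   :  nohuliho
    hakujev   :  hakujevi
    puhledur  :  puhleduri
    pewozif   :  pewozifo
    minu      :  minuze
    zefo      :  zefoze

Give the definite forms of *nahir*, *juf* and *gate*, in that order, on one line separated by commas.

The pattern is voicing of the final sound: -o when the stem ends in a voiceless consonant (*ihetep*, *nohulih*, *pewozif*); -i when the stem ends in a voiced consonant (*hakujev*, *puhledur*); -ze when the stem ends in a vowel (*jivope*, *minu*, *zefo*).
*nahir*: final sound = /r/, a voiced consonant → -i → *nahiri*.
Since the final sound of *juf* is /f/ (a voiceless consonant), it takes -o, giving *jufo*.
Since the final sound of *gate* is /e/ (a vowel), it takes -ze, giving *gateze*.

nahiri, jufo, gateze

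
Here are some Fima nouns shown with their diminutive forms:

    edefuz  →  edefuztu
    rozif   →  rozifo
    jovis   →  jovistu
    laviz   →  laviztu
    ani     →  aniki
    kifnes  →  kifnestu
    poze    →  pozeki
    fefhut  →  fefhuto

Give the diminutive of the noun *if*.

ifo

The pattern is sibilance of the final sound: -tu when the stem ends in a sibilant (*edefuz*, *jovis*, *laviz*, *kifnes*); -o when the stem ends in a non-sibilant consonant (*rozif*, *fefhut*); -ki when the stem ends in a vowel (*ani*, *poze*).
*if*: final sound = /f/, a non-sibilant consonant → -o → *ifo*.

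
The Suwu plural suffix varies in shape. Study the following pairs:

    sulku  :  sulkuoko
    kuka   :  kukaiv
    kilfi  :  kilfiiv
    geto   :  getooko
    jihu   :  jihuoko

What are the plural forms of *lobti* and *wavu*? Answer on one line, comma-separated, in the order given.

lobtiiv, wavuoko

The suffix is conditioned by the last vowel: -oko when the last vowel of the stem is a rounded vowel (*sulku*, *geto*, *jihu*); -iv when the last vowel of the stem is an unrounded vowel (*kuka*, *kilfi*).
*lobti* — last vowel /i/ (an unrounded vowel) → -iv → *lobtiiv*.
*wavu* — last vowel /u/ (a rounded vowel) → -oko → *wavuoko*.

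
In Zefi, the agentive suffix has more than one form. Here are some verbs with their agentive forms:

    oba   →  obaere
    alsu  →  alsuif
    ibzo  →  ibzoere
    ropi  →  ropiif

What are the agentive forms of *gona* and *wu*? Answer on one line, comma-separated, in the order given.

The alternation tracks the last vowel of the stem — -if when the last vowel of the stem is a high vowel (*alsu*, *ropi*); -ere when the last vowel of the stem is a non-high vowel (*oba*, *ibzo*).
*gona*: last vowel = /a/, a non-high vowel → -ere → *gonaere*.
*wu* — last vowel /u/ (a high vowel) → -if → *wuif*.

gonaere, wuif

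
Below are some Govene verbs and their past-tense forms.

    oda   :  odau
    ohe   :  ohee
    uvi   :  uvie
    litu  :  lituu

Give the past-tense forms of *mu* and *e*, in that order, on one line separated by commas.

The alternation tracks the last vowel of the stem — -e when the last vowel of the stem is a front vowel (*ohe*, *uvi*); -u when the last vowel of the stem is a back vowel (*oda*, *litu*).
*mu*: last vowel = /u/, a back vowel → -u → *muu*.
The last vowel of *e* is /e/, which is a front vowel, so the suffix is -e, giving *ee*.

muu, ee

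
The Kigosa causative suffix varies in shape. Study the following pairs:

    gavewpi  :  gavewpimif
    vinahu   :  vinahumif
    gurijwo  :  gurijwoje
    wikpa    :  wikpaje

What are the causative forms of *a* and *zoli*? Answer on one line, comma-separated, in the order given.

aje, zolimif

The suffix is conditioned by the last vowel: -mif when the last vowel of the stem is a high vowel (*gavewpi*, *vinahu*); -je when the last vowel of the stem is a non-high vowel (*gurijwo*, *wikpa*).
The last vowel of *a* is /a/, which is a non-high vowel, so the suffix is -je, giving *aje*.
*zoli* — last vowel /i/ (a high vowel) → -mif → *zolimif*.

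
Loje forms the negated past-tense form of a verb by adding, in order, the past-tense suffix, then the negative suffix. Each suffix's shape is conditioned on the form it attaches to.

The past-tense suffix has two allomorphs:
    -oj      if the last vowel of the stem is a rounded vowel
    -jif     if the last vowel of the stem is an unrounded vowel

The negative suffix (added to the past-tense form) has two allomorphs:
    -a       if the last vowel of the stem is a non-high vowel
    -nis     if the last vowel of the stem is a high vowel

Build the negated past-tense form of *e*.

*e* — last vowel /e/ (an unrounded vowel) → -jif → *ejif*.
The last vowel of the past-tense form *ejif* is /i/, which is a high vowel, so the negative suffix is -nis, giving *ejifnis*.

ejifnis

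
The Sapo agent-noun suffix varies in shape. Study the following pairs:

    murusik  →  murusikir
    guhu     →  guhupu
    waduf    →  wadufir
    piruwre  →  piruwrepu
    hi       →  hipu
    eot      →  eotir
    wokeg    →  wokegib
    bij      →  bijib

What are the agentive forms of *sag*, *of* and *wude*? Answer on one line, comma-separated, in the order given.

sagib, ofir, wudepu

The alternation tracks the final sound of the stem — -ir when the stem ends in a voiceless consonant (*murusik*, *waduf*, *eot*); -ib when the stem ends in a voiced consonant (*wokeg*, *bij*); -pu when the stem ends in a vowel (*guhu*, *piruwre*, *hi*).
*sag* — final sound /g/ (a voiced consonant) → -ib → *sagib*.
*of*: final sound = /f/, a voiceless consonant → -ir → *ofir*.
Since the final sound of *wude* is /e/ (a vowel), it takes -pu, giving *wudepu*.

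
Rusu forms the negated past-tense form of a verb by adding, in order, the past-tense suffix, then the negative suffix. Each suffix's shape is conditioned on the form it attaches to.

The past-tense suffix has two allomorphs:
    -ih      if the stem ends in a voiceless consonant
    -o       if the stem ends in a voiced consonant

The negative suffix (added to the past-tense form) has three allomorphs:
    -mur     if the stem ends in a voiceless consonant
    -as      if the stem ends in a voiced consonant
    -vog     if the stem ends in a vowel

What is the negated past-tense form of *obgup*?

*obgup* — final consonant /p/ (voiceless) → -ih → *obgupih*.
The past-tense form *obgupih*: final sound = /h/, a voiceless consonant → -mur → *obgupihmur*.

obgupihmur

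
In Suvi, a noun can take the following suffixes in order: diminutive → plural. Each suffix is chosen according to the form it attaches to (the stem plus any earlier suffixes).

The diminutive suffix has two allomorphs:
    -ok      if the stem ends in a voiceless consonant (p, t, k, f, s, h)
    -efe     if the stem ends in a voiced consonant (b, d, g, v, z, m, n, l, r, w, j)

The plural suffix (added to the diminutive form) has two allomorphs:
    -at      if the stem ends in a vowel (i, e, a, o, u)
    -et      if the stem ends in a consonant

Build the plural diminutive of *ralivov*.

ralivovefeat

The final consonant of *ralivov* is /v/, which is voiced, so the diminutive suffix is -efe, giving *ralivovefe*.
The final sound of the diminutive form *ralivovefe* is /e/, which is a vowel, so the plural suffix is -at, giving *ralivovefeat*.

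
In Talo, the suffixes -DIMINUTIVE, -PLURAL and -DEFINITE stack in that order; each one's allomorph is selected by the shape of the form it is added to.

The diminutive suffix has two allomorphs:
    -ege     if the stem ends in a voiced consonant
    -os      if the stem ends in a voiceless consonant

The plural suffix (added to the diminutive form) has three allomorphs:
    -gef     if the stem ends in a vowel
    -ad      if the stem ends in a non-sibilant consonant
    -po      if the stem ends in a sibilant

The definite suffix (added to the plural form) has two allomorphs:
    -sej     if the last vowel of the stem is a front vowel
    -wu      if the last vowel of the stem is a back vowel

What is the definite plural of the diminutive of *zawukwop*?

zawukwopospowu

*zawukwop* — final consonant /p/ (voiceless) → -os → *zawukwopos*.
The diminutive form *zawukwopos*: final sound = /s/, a sibilant → -po → *zawukwopospo*.
Since the last vowel of the plural form *zawukwopospo* is /o/ (a back vowel), it takes -wu, giving *zawukwopospowu*.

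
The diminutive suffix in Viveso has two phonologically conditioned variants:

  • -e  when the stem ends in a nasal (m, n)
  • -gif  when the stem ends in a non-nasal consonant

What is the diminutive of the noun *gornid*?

*gornid*: final consonant = /d/, non-nasal → -gif → *gornidgif*.

gornidgif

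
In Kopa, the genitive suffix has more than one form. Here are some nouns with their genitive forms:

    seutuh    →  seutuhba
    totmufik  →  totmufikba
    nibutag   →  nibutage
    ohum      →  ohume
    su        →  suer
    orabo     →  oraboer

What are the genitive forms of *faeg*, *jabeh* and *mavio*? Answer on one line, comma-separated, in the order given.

faege, jabehba, mavioer

Looking at the final sound of each stem: -ba when the stem ends in a voiceless consonant (*seutuh*, *totmufik*); -e when the stem ends in a voiced consonant (*nibutag*, *ohum*); -er when the stem ends in a vowel (*su*, *orabo*).
*faeg*: final sound = /g/, a voiced consonant → -e → *faege*.
The final sound of *jabeh* is /h/, which is a voiceless consonant, so the suffix is -ba, giving *jabehba*.
*mavio*: final sound = /o/, a vowel → -er → *mavioer*.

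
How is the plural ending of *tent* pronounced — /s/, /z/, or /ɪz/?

/s/

The stem *tent* ends in a voiceless non-sibilant consonant.
The plural suffix surfaces as /ɪz/ after sibilants, /s/ after other voiceless consonants, and /z/ after other voiced sounds.
So the plural -s on *tent* is pronounced /s/.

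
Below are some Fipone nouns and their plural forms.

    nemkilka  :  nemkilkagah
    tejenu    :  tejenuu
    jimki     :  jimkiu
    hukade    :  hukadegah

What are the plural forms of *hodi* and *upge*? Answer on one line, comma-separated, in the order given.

hodiu, upgegah

The suffix is conditioned by the last vowel: -u when the last vowel of the stem is a high vowel (*tejenu*, *jimki*); -gah when the last vowel of the stem is a non-high vowel (*nemkilka*, *hukade*).
*hodi*: last vowel = /i/, a high vowel → -u → *hodiu*.
*upge* — last vowel /e/ (a non-high vowel) → -gah → *upgegah*.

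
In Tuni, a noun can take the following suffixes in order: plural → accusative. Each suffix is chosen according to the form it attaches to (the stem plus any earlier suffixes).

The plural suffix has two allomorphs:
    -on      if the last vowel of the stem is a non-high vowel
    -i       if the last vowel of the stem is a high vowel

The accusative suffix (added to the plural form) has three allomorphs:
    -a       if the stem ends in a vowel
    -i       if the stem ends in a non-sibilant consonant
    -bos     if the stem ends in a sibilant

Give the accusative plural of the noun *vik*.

vikia

*vik*: last vowel = /i/, a high vowel → -i → *viki*.
Since the final sound of the plural form *viki* is /i/ (a vowel), it takes -a, giving *vikia*.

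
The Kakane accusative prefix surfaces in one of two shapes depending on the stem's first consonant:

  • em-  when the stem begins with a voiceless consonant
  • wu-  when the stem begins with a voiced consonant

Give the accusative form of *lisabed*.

Since the first consonant of *lisabed* is /l/ (voiced), it takes wu-, giving *wulisabed*.

wulisabed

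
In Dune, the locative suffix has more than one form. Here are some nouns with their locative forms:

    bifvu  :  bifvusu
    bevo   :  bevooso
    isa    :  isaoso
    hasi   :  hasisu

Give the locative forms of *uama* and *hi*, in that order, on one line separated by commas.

Looking at the last vowel of each stem: -su when the last vowel of the stem is a high vowel (*bifvu*, *hasi*); -oso when the last vowel of the stem is a non-high vowel (*bevo*, *isa*).
Since the last vowel of *uama* is /a/ (a non-high vowel), it takes -oso, giving *uamaoso*.
*hi* — last vowel /i/ (a high vowel) → -su → *hisu*.

uamaoso, hisu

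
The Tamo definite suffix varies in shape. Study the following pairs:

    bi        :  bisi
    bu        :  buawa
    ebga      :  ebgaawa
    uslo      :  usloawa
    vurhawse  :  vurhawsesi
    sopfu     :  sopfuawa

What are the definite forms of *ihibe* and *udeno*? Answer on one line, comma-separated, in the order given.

ihibesi, udenoawa

The suffix is conditioned by the last vowel: -si when the last vowel of the stem is a front vowel (*bi*, *vurhawse*); -awa when the last vowel of the stem is a back vowel (*bu*, *ebga*, *uslo*, *sopfu*).
*ihibe*: last vowel = /e/, a front vowel → -si → *ihibesi*.
*udeno*: last vowel = /o/, a back vowel → -awa → *udenoawa*.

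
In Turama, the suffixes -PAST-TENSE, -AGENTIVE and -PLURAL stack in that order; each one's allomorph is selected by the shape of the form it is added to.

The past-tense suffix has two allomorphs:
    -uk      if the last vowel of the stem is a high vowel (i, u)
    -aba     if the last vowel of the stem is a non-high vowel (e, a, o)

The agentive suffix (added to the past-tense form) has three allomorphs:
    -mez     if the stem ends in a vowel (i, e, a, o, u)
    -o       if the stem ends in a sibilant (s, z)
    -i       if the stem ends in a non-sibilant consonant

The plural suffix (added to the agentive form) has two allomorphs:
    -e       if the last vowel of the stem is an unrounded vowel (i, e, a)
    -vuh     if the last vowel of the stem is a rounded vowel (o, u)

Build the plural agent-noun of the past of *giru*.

*giru* — last vowel /u/ (a high vowel) → -uk → *giruuk*.
The past-tense form *giruuk*: final sound = /k/, a non-sibilant consonant → -i → *giruuki*.
The last vowel of the agentive form *giruuki* is /i/, which is an unrounded vowel, so the plural suffix is -e, giving *giruukie*.

giruukie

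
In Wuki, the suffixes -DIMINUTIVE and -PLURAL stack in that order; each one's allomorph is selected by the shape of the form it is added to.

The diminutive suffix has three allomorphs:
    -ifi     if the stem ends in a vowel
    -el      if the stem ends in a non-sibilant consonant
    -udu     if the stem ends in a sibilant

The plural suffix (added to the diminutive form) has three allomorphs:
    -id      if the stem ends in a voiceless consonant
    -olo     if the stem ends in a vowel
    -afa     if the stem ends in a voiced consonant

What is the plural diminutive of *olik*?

olikelafa

The final sound of *olik* is /k/, which is a non-sibilant consonant, so the diminutive suffix is -el, giving *olikel*.
The final sound of the diminutive form *olikel* is /l/, which is a voiced consonant, so the plural suffix is -afa, giving *olikelafa*.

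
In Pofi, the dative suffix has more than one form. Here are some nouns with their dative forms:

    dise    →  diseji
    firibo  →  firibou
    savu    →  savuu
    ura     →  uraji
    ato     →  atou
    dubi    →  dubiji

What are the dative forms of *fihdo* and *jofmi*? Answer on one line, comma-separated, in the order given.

The alternation tracks the last vowel of the stem — -u when the last vowel of the stem is a rounded vowel (*firibo*, *savu*, *ato*); -ji when the last vowel of the stem is an unrounded vowel (*dise*, *ura*, *dubi*).
Since the last vowel of *fihdo* is /o/ (a rounded vowel), it takes -u, giving *fihdou*.
*jofmi* — last vowel /i/ (an unrounded vowel) → -ji → *jofmiji*.

fihdou, jofmiji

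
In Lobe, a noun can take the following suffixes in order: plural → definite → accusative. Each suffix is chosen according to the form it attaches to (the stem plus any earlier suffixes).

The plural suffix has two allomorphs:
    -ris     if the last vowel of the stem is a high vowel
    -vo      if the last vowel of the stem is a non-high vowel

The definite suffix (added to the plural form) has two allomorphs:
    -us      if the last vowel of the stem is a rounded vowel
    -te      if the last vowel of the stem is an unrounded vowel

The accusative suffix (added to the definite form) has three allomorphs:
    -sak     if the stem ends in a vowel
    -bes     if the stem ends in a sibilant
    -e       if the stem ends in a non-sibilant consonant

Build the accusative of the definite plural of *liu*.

Since the last vowel of *liu* is /u/ (a high vowel), it takes -ris, giving *liuris*.
The plural form *liuris* — last vowel /i/ (an unrounded vowel) → -te → *liuriste*.
The final sound of the definite form *liuriste* is /e/, which is a vowel, so the accusative suffix is -sak, giving *liuristesak*.

liuristesak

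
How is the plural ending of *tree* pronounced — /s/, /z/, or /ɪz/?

/z/

The stem *tree* ends in a voiced non-sibilant sound.
The plural suffix surfaces as /ɪz/ after sibilants, /s/ after other voiceless consonants, and /z/ after other voiced sounds.
So the plural -s on *tree* is pronounced /z/.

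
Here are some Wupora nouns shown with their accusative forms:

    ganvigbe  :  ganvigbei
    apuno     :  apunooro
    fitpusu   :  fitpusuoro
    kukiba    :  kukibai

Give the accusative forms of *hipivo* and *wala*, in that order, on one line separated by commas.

hipivooro, walai

The pattern is rounding harmony: -oro when the last vowel of the stem is a rounded vowel (*apuno*, *fitpusu*); -i when the last vowel of the stem is an unrounded vowel (*ganvigbe*, *kukiba*).
The last vowel of *hipivo* is /o/, which is a rounded vowel, so the suffix is -oro, giving *hipivooro*.
Since the last vowel of *wala* is /a/ (an unrounded vowel), it takes -i, giving *walai*.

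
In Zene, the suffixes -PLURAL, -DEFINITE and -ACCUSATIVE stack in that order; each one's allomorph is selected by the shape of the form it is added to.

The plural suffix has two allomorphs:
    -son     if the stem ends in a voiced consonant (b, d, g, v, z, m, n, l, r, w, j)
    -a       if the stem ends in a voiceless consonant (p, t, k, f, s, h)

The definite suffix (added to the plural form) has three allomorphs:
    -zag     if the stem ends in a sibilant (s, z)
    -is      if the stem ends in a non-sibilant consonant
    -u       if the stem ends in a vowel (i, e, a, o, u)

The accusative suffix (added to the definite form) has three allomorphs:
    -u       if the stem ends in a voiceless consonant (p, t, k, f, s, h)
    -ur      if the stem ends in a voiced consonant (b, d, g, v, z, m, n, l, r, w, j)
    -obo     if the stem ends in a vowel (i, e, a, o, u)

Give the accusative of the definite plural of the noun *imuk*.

*imuk* — final consonant /k/ (voiceless) → -a → *imuka*.
Since the final sound of the plural form *imuka* is /a/ (a vowel), it takes -u, giving *imukau*.
Since the final sound of the definite form *imukau* is /u/ (a vowel), it takes -obo, giving *imukauobo*.

imukauobo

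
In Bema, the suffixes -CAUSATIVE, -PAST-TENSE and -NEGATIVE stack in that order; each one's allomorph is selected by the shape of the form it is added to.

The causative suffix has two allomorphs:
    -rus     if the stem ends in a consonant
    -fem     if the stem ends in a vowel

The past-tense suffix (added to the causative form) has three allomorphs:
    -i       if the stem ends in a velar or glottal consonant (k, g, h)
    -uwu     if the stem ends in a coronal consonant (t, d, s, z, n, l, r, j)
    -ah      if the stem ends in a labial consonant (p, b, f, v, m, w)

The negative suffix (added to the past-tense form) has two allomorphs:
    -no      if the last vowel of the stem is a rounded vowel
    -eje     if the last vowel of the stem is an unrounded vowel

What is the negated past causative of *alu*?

Since the final sound of *alu* is /u/ (a vowel), it takes -fem, giving *alufem*.
The final consonant of the causative form *alufem* is /m/, which is labial, so the past-tense suffix is -ah, giving *alufemah*.
Since the last vowel of the past-tense form *alufemah* is /a/ (an unrounded vowel), it takes -eje, giving *alufemaheje*.

alufemaheje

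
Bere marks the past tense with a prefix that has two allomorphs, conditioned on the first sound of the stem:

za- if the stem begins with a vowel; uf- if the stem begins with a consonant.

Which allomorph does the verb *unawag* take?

za-

*unawag*: first sound = /u/, a vowel → za-.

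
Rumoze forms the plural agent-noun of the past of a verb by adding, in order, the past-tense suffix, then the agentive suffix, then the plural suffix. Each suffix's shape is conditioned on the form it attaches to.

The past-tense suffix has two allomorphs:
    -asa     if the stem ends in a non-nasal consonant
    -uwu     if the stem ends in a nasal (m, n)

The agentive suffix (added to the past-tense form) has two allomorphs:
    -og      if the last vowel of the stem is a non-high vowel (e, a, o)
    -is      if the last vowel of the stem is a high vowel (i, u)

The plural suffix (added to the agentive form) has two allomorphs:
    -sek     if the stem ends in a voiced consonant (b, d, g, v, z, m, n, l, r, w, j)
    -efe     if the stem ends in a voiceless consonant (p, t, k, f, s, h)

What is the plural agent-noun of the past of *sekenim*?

sekenimuwuisefe

*sekenim* — final consonant /m/ (a nasal) → -uwu → *sekenimuwu*.
The last vowel of the past-tense form *sekenimuwu* is /u/, which is a high vowel, so the agentive suffix is -is, giving *sekenimuwuis*.
The agentive form *sekenimuwuis*: final consonant = /s/, voiceless → -efe → *sekenimuwuisefe*.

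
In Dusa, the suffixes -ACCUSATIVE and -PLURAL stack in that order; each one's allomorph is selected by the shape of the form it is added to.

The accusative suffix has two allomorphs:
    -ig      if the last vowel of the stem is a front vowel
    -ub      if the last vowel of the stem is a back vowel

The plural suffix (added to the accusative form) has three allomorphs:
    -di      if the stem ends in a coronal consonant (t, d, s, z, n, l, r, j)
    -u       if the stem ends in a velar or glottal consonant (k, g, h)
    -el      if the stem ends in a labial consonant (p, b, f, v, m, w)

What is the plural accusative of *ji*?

jiigu

*ji*: last vowel = /i/, a front vowel → -ig → *jiig*.
The accusative form *jiig* — final consonant /g/ (velar/glottal) → -u → *jiigu*.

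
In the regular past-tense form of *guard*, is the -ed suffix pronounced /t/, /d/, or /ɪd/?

The stem *guard* ends in /t/ or /d/.
The -ed suffix is realized as /ɪd/ after /t, d/; as /t/ after other voiceless consonants; and as /d/ after other voiced sounds.
So -ed on *guard* is pronounced /ɪd/.

/ɪd/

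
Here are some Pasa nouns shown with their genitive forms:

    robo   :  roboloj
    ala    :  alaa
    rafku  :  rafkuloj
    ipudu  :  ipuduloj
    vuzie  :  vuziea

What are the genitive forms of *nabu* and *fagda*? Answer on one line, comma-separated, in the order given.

Looking at the last vowel of each stem: -loj when the last vowel of the stem is a rounded vowel (*robo*, *rafku*, *ipudu*); -a when the last vowel of the stem is an unrounded vowel (*ala*, *vuzie*).
*nabu* — last vowel /u/ (a rounded vowel) → -loj → *nabuloj*.
*fagda*: last vowel = /a/, an unrounded vowel → -a → *fagdaa*.

nabuloj, fagdaa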